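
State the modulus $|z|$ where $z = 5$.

|z| = sqrt(a^2 + b^2) = sqrt(5^2 + 0^2) = sqrt(25) = 5


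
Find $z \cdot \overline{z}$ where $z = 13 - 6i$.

z * conjugate(z) = |z|^2 = a^2 + b^2
= 13^2 + (-6)^2 = 205


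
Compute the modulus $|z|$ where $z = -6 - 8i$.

|z| = sqrt(a^2 + b^2) = sqrt((-6)^2 + (-8)^2) = sqrt(100) = 10


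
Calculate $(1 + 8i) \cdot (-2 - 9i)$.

(a1*a2 - b1*b2) + (a1*b2 + b1*a2)i
= (-2 - (-72)) + (-9 + (-16))i
= 70 - 25i


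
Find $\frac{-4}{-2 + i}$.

Multiply numerator and denominator by conjugate (-2 - i):
= (-4)(-2 - i) / ((-2)^2 + 1^2)
= (8 + 4i) / 5
= 8/5 + (4/5)i


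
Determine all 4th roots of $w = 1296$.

|w| = 1296, arg(w) = 0°
Root modulus = 1296^(1/4) = 6
Root arguments: θ_k = (0° + 360°k)/4 for k = 0, 1, ..., 3
Roots: 6, 6i, -6, -6i


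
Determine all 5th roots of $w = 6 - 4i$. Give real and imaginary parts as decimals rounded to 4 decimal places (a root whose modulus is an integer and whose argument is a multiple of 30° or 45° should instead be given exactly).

|w| = sqrt(52) ≈ 7.211103, arg(w) ≈ 326.309932°
Root modulus = sqrt(52)^(1/5) ≈ 1.484569
Root arguments: θ_k = (arg(w) + 360°k)/5 for k = 0, 1, ..., 4
Compute each root as (root modulus)(cos θ_k + i sin θ_k) using full-precision intermediates, then round to 4 decimal places.
Roots: 0.6212 + 1.3483i, -1.0904 + 1.0075i, -1.2951 - 0.7257i, 0.2899 - 1.4560i, 1.4743 - 0.1742i


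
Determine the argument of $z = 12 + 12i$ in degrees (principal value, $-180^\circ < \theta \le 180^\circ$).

θ = arctan(b/a) = arctan(12/12) (quadrant-adjusted) = 45°


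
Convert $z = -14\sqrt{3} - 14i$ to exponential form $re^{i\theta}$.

r = |z| = sqrt((-14*sqrt(3))^2 + (-14)^2) = sqrt(588 + 196) = sqrt(784) = 28
θ = arctan(b/a) = arctan(-14/-24.2487) (quadrant-adjusted) = -150° = -5π/6
z = 28e^(-i*5π/6)


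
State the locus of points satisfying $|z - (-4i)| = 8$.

|z - z0| = r describes a circle centered at z0 with radius r
Here z0 = -4i and r = 8
Locus: Circle centered at (0, -4) with radius 8


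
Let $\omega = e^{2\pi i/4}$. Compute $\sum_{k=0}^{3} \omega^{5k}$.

Let ζ = ω^5 = e^(2πi·5/4). Since 4 ∤ 5, ζ ≠ 1.
Sum = Σ_{k=0}^{3} ζ^k = (ζ^4 - 1)/(ζ - 1) = (ω^{5·4} - 1)/(ζ - 1) = (1 - 1)/(ζ - 1) = 0


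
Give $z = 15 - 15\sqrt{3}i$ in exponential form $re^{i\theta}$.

r = |z| = sqrt((15)^2 + (-15*sqrt(3))^2) = sqrt(225 + 675) = sqrt(900) = 30
θ = arctan(b/a) = arctan(-25.9808/15) (quadrant-adjusted) = -60° = -π/3
z = 30e^(-i*π/3)


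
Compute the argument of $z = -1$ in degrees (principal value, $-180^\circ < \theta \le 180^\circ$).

b = 0 and a < 0, so z lies on the negative real axis: θ = 180°


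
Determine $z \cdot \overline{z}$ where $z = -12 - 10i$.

z * conjugate(z) = |z|^2 = a^2 + b^2
= (-12)^2 + (-10)^2 = 244


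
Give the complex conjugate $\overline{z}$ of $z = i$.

If z = a + bi, then conjugate(z) = a - bi
conjugate(i) = -i


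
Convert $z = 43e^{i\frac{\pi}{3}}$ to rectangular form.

a = r cos θ = 43 * 1/2 = 43/2
b = r sin θ = 43 * sqrt(3)/2 = 43*sqrt(3)/2
z = 43/2 + (43*sqrt(3)/2)i


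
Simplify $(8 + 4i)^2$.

(a + bi)^2 = a^2 - b^2 + 2abi
= 8^2 - 4^2 + 2*8*4i
= 48 + 64i


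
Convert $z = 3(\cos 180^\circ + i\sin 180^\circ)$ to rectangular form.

a = r cos θ = 3 * -1 = -3
b = r sin θ = 3 * 0 = 0
z = -3


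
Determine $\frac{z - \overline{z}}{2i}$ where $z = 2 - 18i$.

z - conjugate(z) = 2bi
(z - conjugate(z))/(2i) = 2bi/(2i) = b = -18


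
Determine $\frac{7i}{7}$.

Divisor is real, so divide each part by 7:
= i


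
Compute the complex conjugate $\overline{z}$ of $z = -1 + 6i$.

If z = a + bi, then conjugate(z) = a - bi
conjugate(-1 + 6i) = -1 - 6i


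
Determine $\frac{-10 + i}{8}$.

Divisor is real, so divide each part by 8:
= -5/4 + (1/8)i


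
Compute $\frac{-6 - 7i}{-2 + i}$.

Multiply numerator and denominator by conjugate (-2 - i):
= (-6 - 7i)(-2 - i) / ((-2)^2 + 1^2)
= (5 + 20i) / 5
= 1 + 4i


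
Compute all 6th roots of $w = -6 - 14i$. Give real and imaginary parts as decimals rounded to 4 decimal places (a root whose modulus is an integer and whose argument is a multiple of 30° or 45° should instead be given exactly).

|w| = sqrt(232) ≈ 15.231546, arg(w) ≈ 246.801409°
Root modulus = sqrt(232)^(1/6) ≈ 1.574432
Root arguments: θ_k = (arg(w) + 360°k)/6 for k = 0, 1, ..., 5
Compute each root as (root modulus)(cos θ_k + i sin θ_k) using full-precision intermediates, then round to 4 decimal places.
Roots: 1.1858 + 1.0357i, -0.3040 + 1.5448i, -1.4898 + 0.5091i, -1.1858 - 1.0357i, 0.3040 - 1.5448i, 1.4898 - 0.5091i


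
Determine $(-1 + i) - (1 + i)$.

(-1 - 1) + (1 - 1)i = -2


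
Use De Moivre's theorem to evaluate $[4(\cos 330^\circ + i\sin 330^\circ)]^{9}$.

By De Moivre: z^n = r^n(cos(nθ) + i sin(nθ))
= 4^9(cos(9*330°) + i sin(9*330°))
= 262144(cos 90° + i sin 90°)
= 262144i


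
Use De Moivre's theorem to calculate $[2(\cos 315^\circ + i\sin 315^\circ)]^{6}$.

By De Moivre: z^n = r^n(cos(nθ) + i sin(nθ))
= 2^6(cos(6*315°) + i sin(6*315°))
= 64(cos 90° + i sin 90°)
= 64i


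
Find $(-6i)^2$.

(a + bi)^2 = a^2 - b^2 + 2abi
= 0^2 - (-6)^2 + 2*0*(-6)i
= -36


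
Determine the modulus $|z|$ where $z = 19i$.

|z| = sqrt(a^2 + b^2) = sqrt(0^2 + 19^2) = sqrt(361) = 19


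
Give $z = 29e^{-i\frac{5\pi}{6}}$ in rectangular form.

a = r cos θ = 29 * -sqrt(3)/2 = -29*sqrt(3)/2
b = r sin θ = 29 * -1/2 = -29/2
z = -29*sqrt(3)/2 - (29/2)i


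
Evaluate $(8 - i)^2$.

(a + bi)^2 = a^2 - b^2 + 2abi
= 8^2 - (-1)^2 + 2*8*(-1)i
= 63 - 16i


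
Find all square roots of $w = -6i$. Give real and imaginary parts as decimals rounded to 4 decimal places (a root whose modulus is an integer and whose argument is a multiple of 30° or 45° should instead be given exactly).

|w| = 6, arg(w) = 270°
Root modulus = 6^(1/2) ≈ 2.449490
Root arguments: θ_k = (270° + 360°k)/2 for k = 0, 1, ..., 1
Compute each root as (root modulus)(cos θ_k + i sin θ_k) using full-precision intermediates, then round to 4 decimal places.
Roots: -1.7321 + 1.7321i, 1.7321 - 1.7321i


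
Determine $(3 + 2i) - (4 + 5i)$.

(3 - 4) + (2 - 5)i = -1 - 3i


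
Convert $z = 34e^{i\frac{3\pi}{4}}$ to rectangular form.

a = r cos θ = 34 * -sqrt(2)/2 = -17*sqrt(2)
b = r sin θ = 34 * sqrt(2)/2 = 17*sqrt(2)
z = -17*sqrt(2) + 17*sqrt(2)i


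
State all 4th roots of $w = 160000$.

|w| = 160000, arg(w) = 0°
Root modulus = 160000^(1/4) = 20
Root arguments: θ_k = (0° + 360°k)/4 for k = 0, 1, ..., 3
Roots: 20, 20i, -20, -20i


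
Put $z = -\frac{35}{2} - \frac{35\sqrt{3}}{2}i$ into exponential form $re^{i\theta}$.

r = |z| = sqrt((-35/2)^2 + (-35*sqrt(3)/2)^2) = sqrt(1225/4 + 3675/4) = sqrt(1225) = 35
θ = arctan(b/a) = arctan(-30.3109/-17.5) (quadrant-adjusted) = 240° = 4π/3
z = 35e^(i*4π/3)


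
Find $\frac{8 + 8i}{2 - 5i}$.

Multiply numerator and denominator by conjugate (2 + 5i):
= (8 + 8i)(2 + 5i) / (2^2 + (-5)^2)
= (-24 + 56i) / 29
= -24/29 + (56/29)i


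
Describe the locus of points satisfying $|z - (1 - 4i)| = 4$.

|z - z0| = r describes a circle centered at z0 with radius r
Here z0 = 1 - 4i and r = 4
Locus: Circle centered at (1, -4) with radius 4


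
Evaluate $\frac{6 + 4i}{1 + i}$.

Multiply numerator and denominator by conjugate (1 - i):
= (6 + 4i)(1 - i) / (1^2 + 1^2)
= (10 - 2i) / 2
= 5 - i


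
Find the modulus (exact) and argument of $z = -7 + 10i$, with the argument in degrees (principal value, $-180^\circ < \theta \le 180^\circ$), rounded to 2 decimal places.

|z| = sqrt((-7)^2 + 10^2) = sqrt(149)
arg(z) = arctan(b/a) = arctan(10/-7) (quadrant-adjusted) = 124.99°


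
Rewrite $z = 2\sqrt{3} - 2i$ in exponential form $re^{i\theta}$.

r = |z| = sqrt((2*sqrt(3))^2 + (-2)^2) = sqrt(12 + 4) = sqrt(16) = 4
θ = arctan(b/a) = arctan(-2/3.4641) (quadrant-adjusted) = -30° = -π/6
z = 4e^(-i*π/6)


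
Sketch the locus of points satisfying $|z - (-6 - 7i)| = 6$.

|z - z0| = r describes a circle centered at z0 with radius r
Here z0 = -6 - 7i and r = 6
Locus: Circle centered at (-6, -7) with radius 6


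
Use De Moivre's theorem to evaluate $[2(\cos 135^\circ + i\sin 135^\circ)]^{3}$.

By De Moivre: z^n = r^n(cos(nθ) + i sin(nθ))
= 2^3(cos(3*135°) + i sin(3*135°))
= 8(cos 45° + i sin 45°)
= 4*sqrt(2) + 4*sqrt(2)i


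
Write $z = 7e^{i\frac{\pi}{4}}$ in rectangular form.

a = r cos θ = 7 * sqrt(2)/2 = 7*sqrt(2)/2
b = r sin θ = 7 * sqrt(2)/2 = 7*sqrt(2)/2
z = 7*sqrt(2)/2 + (7*sqrt(2)/2)i


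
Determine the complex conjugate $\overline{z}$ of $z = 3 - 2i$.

If z = a + bi, then conjugate(z) = a - bi
conjugate(3 - 2i) = 3 + 2i


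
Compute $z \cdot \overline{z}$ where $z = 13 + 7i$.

z * conjugate(z) = |z|^2 = a^2 + b^2
= 13^2 + 7^2 = 218


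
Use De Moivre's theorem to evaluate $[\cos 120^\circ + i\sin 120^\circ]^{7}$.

By De Moivre: z^n = r^n(cos(nθ) + i sin(nθ))
= 1^7(cos(7*120°) + i sin(7*120°))
= 1(cos 120° + i sin 120°)
= -1/2 + (sqrt(3)/2)i


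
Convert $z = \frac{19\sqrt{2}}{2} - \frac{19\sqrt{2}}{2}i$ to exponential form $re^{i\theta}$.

r = |z| = sqrt((19*sqrt(2)/2)^2 + (-19*sqrt(2)/2)^2) = sqrt(361/2 + 361/2) = sqrt(361) = 19
θ = arctan(b/a) = arctan(-13.435/13.435) (quadrant-adjusted) = -45° = -π/4
z = 19e^(-i*π/4)


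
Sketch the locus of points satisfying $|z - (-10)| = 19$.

|z - z0| = r describes a circle centered at z0 with radius r
Here z0 = -10 and r = 19
Locus: Circle centered at (-10, 0) with radius 19


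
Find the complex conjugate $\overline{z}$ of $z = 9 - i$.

If z = a + bi, then conjugate(z) = a - bi
conjugate(9 - i) = 9 + i


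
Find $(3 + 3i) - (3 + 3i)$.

(3 - 3) + (3 - 3)i = 0


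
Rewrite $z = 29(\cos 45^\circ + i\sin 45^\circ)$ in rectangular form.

a = r cos θ = 29 * sqrt(2)/2 = 29*sqrt(2)/2
b = r sin θ = 29 * sqrt(2)/2 = 29*sqrt(2)/2
z = 29*sqrt(2)/2 + (29*sqrt(2)/2)i


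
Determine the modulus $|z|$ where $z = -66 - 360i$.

|z| = sqrt(a^2 + b^2) = sqrt((-66)^2 + (-360)^2) = sqrt(133956) = 366


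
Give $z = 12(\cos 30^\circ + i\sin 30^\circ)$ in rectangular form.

a = r cos θ = 12 * sqrt(3)/2 = 6*sqrt(3)
b = r sin θ = 12 * 1/2 = 6
z = 6*sqrt(3) + 6i


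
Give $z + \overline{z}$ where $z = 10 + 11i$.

z + conjugate(z) = (a + bi) + (a - bi) = 2a
= 2 * 10 = 20


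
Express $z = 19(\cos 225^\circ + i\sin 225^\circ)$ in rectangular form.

a = r cos θ = 19 * -sqrt(2)/2 = -19*sqrt(2)/2
b = r sin θ = 19 * -sqrt(2)/2 = -19*sqrt(2)/2
z = -19*sqrt(2)/2 - (19*sqrt(2)/2)i


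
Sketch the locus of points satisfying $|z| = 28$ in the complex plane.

|z| = 28 means sqrt(x^2 + y^2) = 28
This is a circle of radius 28 centered at the origin


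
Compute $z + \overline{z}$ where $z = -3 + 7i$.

z + conjugate(z) = (a + bi) + (a - bi) = 2a
= 2 * (-3) = -6


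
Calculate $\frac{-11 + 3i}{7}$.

Divisor is real, so divide each part by 7:
= -11/7 + (3/7)i


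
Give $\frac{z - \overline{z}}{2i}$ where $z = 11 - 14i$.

z - conjugate(z) = 2bi
(z - conjugate(z))/(2i) = 2bi/(2i) = b = -14


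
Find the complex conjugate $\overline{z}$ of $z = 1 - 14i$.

If z = a + bi, then conjugate(z) = a - bi
conjugate(1 - 14i) = 1 + 14i


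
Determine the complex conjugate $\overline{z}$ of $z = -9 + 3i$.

If z = a + bi, then conjugate(z) = a - bi
conjugate(-9 + 3i) = -9 - 3i


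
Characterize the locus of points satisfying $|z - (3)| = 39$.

|z - z0| = r describes a circle centered at z0 with radius r
Here z0 = 3 and r = 39
Locus: Circle centered at (3, 0) with radius 39


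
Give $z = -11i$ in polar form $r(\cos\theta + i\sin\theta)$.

r = |z| = sqrt(a^2 + b^2) = sqrt((0)^2 + (-11)^2) = sqrt(0 + 121) = sqrt(121) = 11
a = 0 and b < 0, so z lies on the negative imaginary axis: θ = 270°
z = 11(cos 270° + i sin 270°)


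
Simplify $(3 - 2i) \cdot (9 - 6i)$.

(a1*a2 - b1*b2) + (a1*b2 + b1*a2)i
= (27 - 12) + (-18 + (-18))i
= 15 - 36i


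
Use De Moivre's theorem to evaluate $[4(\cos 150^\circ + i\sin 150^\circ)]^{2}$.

By De Moivre: z^n = r^n(cos(nθ) + i sin(nθ))
= 4^2(cos(2*150°) + i sin(2*150°))
= 16(cos 300° + i sin 300°)
= 8 - 8*sqrt(3)i


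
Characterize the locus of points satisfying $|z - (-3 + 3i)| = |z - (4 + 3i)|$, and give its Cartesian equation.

|z - z1| = |z - z2| means z is equidistant from z1 and z2,
i.e. the perpendicular bisector of the segment from (-3, 3) to (4, 3) (midpoint (1/2, 3)).
With z = x + yi, square both sides:
(x - (-3))^2 + (y - 3)^2 = (x - 4)^2 + (y - 3)^2
The x^2 and y^2 terms cancel: 14x + 0y = 25 - 18 = 7
Simplify: x = 1/2
Locus: Perpendicular bisector of the segment from (-3, 3) to (4, 3): the line x = 1/2


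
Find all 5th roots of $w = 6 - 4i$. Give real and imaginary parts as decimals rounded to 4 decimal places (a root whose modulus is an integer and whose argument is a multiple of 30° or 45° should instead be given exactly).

|w| = sqrt(52) ≈ 7.211103, arg(w) ≈ 326.309932°
Root modulus = sqrt(52)^(1/5) ≈ 1.484569
Root arguments: θ_k = (arg(w) + 360°k)/5 for k = 0, 1, ..., 4
Compute each root as (root modulus)(cos θ_k + i sin θ_k) using full-precision intermediates, then round to 4 decimal places.
Roots: 0.6212 + 1.3483i, -1.0904 + 1.0075i, -1.2951 - 0.7257i, 0.2899 - 1.4560i, 1.4743 - 0.1742i


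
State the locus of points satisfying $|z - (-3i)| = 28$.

|z - z0| = r describes a circle centered at z0 with radius r
Here z0 = -3i and r = 28
Locus: Circle centered at (0, -3) with radius 28


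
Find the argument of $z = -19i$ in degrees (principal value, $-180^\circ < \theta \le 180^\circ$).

a = 0 and b < 0, so z lies on the negative imaginary axis: θ = -90°


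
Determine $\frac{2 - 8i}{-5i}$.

Multiply numerator and denominator by conjugate (5i):
= (2 - 8i)(5i) / (0^2 + (-5)^2)
= (40 + 10i) / 25
Divide through by 5: (8 + 2i) / 5
= 8/5 + (2/5)i


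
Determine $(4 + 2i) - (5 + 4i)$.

(4 - 5) + (2 - 4)i = -1 - 2i


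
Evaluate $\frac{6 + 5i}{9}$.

Divisor is real, so divide each part by 9:
= 2/3 + (5/9)i


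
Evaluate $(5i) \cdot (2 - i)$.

(a1*a2 - b1*b2) + (a1*b2 + b1*a2)i
= (0 - (-5)) + (0 + 10)i
= 5 + 10i


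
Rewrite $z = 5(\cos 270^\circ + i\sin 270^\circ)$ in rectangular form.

a = r cos θ = 5 * 0 = 0
b = r sin θ = 5 * -1 = -5
z = -5i


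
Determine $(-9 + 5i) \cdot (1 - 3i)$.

(a1*a2 - b1*b2) + (a1*b2 + b1*a2)i
= (-9 - (-15)) + (27 + 5)i
= 6 + 32i


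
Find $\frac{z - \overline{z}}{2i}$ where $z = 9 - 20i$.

z - conjugate(z) = 2bi
(z - conjugate(z))/(2i) = 2bi/(2i) = b = -20


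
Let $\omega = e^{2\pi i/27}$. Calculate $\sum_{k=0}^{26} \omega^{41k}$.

Let ζ = ω^41 = e^(2πi·41/27). Since 27 ∤ 41, ζ ≠ 1.
Sum = Σ_{k=0}^{26} ζ^k = (ζ^27 - 1)/(ζ - 1) = (ω^{41·27} - 1)/(ζ - 1) = (1 - 1)/(ζ - 1) = 0


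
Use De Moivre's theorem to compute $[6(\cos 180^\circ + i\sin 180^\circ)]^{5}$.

By De Moivre: z^n = r^n(cos(nθ) + i sin(nθ))
= 6^5(cos(5*180°) + i sin(5*180°))
= 7776(cos 180° + i sin 180°)
= -7776


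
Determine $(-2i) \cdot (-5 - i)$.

(a1*a2 - b1*b2) + (a1*b2 + b1*a2)i
= (0 - 2) + (0 + 10)i
= -2 + 10i


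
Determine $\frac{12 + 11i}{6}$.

Divisor is real, so divide each part by 6:
= 2 + (11/6)i


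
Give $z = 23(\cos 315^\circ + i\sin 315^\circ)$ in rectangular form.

a = r cos θ = 23 * sqrt(2)/2 = 23*sqrt(2)/2
b = r sin θ = 23 * -sqrt(2)/2 = -23*sqrt(2)/2
z = 23*sqrt(2)/2 - (23*sqrt(2)/2)i


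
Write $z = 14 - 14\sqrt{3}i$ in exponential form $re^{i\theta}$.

r = |z| = sqrt((14)^2 + (-14*sqrt(3))^2) = sqrt(196 + 588) = sqrt(784) = 28
θ = arctan(b/a) = arctan(-24.2487/14) (quadrant-adjusted) = -60° = -π/3
z = 28e^(-i*π/3)


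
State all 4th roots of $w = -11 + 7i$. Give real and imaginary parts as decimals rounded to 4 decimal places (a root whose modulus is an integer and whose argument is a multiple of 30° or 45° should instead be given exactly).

|w| = sqrt(170) ≈ 13.038405, arg(w) ≈ 147.528808°
Root modulus = sqrt(170)^(1/4) ≈ 1.900230
Root arguments: θ_k = (arg(w) + 360°k)/4 for k = 0, 1, ..., 3
Compute each root as (root modulus)(cos θ_k + i sin θ_k) using full-precision intermediates, then round to 4 decimal places.
Roots: 1.5199 + 1.1405i, -1.1405 + 1.5199i, -1.5199 - 1.1405i, 1.1405 - 1.5199i


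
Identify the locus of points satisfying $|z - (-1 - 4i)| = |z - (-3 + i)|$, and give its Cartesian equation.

|z - z1| = |z - z2| means z is equidistant from z1 and z2,
i.e. the perpendicular bisector of the segment from (-1, -4) to (-3, 1) (midpoint (-2, -3/2)).
With z = x + yi, square both sides:
(x - (-1))^2 + (y - (-4))^2 = (x - (-3))^2 + (y - 1)^2
The x^2 and y^2 terms cancel: -4x + 10y = 10 - 17 = -7
Simplify: 4x - 10y = 7
Locus: Perpendicular bisector of the segment from (-1, -4) to (-3, 1): the line 4x - 10y = 7


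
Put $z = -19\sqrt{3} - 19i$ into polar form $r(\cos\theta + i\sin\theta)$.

r = |z| = sqrt(a^2 + b^2) = sqrt((-19*sqrt(3))^2 + (-19)^2) = sqrt(1083 + 361) = sqrt(1444) = 38
θ = arctan(b/a) = arctan(-19/-32.909) (quadrant-adjusted) = 210°
z = 38(cos 210° + i sin 210°)


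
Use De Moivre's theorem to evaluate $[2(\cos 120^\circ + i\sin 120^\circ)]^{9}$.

By De Moivre: z^n = r^n(cos(nθ) + i sin(nθ))
= 2^9(cos(9*120°) + i sin(9*120°))
= 512(cos 0° + i sin 0°)
= 512


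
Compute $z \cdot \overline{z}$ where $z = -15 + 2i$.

z * conjugate(z) = |z|^2 = a^2 + b^2
= (-15)^2 + 2^2 = 229


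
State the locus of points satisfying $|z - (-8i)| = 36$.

|z - z0| = r describes a circle centered at z0 with radius r
Here z0 = -8i and r = 36
Locus: Circle centered at (0, -8) with radius 36


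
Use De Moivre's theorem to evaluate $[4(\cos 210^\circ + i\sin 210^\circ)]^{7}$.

By De Moivre: z^n = r^n(cos(nθ) + i sin(nθ))
= 4^7(cos(7*210°) + i sin(7*210°))
= 16384(cos 30° + i sin 30°)
= 8192*sqrt(3) + 8192i


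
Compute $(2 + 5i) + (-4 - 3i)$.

(2 + (-4)) + (5 + (-3))i = -2 + 2i


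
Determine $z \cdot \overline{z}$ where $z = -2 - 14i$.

z * conjugate(z) = |z|^2 = a^2 + b^2
= (-2)^2 + (-14)^2 = 200


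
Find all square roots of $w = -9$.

|w| = 9, arg(w) = 180°
Root modulus = 9^(1/2) = 3
Root arguments: θ_k = (180° + 360°k)/2 for k = 0, 1, ..., 1
Roots: 3i, -3i


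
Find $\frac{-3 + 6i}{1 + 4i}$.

Multiply numerator and denominator by conjugate (1 - 4i):
= (-3 + 6i)(1 - 4i) / (1^2 + 4^2)
= (21 + 18i) / 17
= 21/17 + (18/17)i


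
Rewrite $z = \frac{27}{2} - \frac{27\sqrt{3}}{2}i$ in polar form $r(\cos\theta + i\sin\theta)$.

r = |z| = sqrt(a^2 + b^2) = sqrt((27/2)^2 + (-27*sqrt(3)/2)^2) = sqrt(729/4 + 2187/4) = sqrt(729) = 27
θ = arctan(b/a) = arctan(-23.3827/13.5) (quadrant-adjusted) = 300°
z = 27(cos 300° + i sin 300°)


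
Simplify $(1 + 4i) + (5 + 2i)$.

(1 + 5) + (4 + 2)i = 6 + 6i


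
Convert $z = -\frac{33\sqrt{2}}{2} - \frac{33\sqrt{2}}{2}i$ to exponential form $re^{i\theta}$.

r = |z| = sqrt((-33*sqrt(2)/2)^2 + (-33*sqrt(2)/2)^2) = sqrt(1089/2 + 1089/2) = sqrt(1089) = 33
θ = arctan(b/a) = arctan(-23.3345/-23.3345) (quadrant-adjusted) = 225° = 5π/4
z = 33e^(i*5π/4)


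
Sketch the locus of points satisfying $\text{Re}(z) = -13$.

Re(z) = x where z = x + yi; the equation x = -13 is satisfied by all points with that x-coordinate
Locus: Vertical line x = -13


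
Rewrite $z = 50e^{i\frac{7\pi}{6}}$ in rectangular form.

a = r cos θ = 50 * -sqrt(3)/2 = -25*sqrt(3)
b = r sin θ = 50 * -1/2 = -25
z = -25*sqrt(3) - 25i


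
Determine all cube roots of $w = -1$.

|w| = 1, arg(w) = 180°
Root modulus = 1^(1/3) = 1
Root arguments: θ_k = (180° + 360°k)/3 for k = 0, 1, ..., 2
Roots: 1/2 + (sqrt(3)/2)i, -1, 1/2 - (sqrt(3)/2)i


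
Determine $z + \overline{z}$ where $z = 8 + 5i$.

z + conjugate(z) = (a + bi) + (a - bi) = 2a
= 2 * 8 = 16


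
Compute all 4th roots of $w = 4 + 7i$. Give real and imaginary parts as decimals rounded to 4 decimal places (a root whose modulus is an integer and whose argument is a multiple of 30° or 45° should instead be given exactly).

|w| = sqrt(65) ≈ 8.062258, arg(w) ≈ 60.255119°
Root modulus = sqrt(65)^(1/4) ≈ 1.685055
Root arguments: θ_k = (arg(w) + 360°k)/4 for k = 0, 1, ..., 3
Compute each root as (root modulus)(cos θ_k + i sin θ_k) using full-precision intermediates, then round to 4 decimal places.
Roots: 1.6272 + 0.4379i, -0.4379 + 1.6272i, -1.6272 - 0.4379i, 0.4379 - 1.6272i


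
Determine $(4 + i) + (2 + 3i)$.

(4 + 2) + (1 + 3)i = 6 + 4i


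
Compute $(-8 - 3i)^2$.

(a + bi)^2 = a^2 - b^2 + 2abi
= (-8)^2 - (-3)^2 + 2*(-8)*(-3)i
= 55 + 48i


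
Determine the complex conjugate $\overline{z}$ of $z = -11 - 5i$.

If z = a + bi, then conjugate(z) = a - bi
conjugate(-11 - 5i) = -11 + 5i


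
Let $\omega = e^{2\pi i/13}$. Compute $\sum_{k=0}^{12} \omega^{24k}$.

Let ζ = ω^24 = e^(2πi·24/13). Since 13 ∤ 24, ζ ≠ 1.
Sum = Σ_{k=0}^{12} ζ^k = (ζ^13 - 1)/(ζ - 1) = (ω^{24·13} - 1)/(ζ - 1) = (1 - 1)/(ζ - 1) = 0


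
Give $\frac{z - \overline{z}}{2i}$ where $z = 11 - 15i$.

z - conjugate(z) = 2bi
(z - conjugate(z))/(2i) = 2bi/(2i) = b = -15


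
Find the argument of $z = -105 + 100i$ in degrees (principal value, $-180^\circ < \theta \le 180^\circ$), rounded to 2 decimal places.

θ = arctan(b/a) = arctan(100/-105) (quadrant-adjusted) = 136.40°


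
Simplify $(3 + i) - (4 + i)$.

(3 - 4) + (1 - 1)i = -1


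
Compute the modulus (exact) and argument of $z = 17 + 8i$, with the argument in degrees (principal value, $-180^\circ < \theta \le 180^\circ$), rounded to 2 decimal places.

|z| = sqrt(17^2 + 8^2) = sqrt(353)
arg(z) = arctan(b/a) = arctan(8/17) (quadrant-adjusted) = 25.20°


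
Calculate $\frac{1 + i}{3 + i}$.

Multiply numerator and denominator by conjugate (3 - i):
= (1 + i)(3 - i) / (3^2 + 1^2)
= (4 + 2i) / 10
Divide through by 2: (2 + i) / 5
= 2/5 + (1/5)i


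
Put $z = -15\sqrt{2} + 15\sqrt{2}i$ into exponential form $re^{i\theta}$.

r = |z| = sqrt((-15*sqrt(2))^2 + (15*sqrt(2))^2) = sqrt(450 + 450) = sqrt(900) = 30
θ = arctan(b/a) = arctan(21.2132/-21.2132) (quadrant-adjusted) = 135° = 3π/4
z = 30e^(i*3π/4)


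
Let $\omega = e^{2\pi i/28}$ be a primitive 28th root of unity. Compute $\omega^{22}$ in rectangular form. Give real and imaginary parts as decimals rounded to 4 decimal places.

ω^22 = e^(2πi·22/28) = e^(i·11π/7)
= cos(11π/7) + i sin(11π/7)
= 0.2225 - 0.9749i


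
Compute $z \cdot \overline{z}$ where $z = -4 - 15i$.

z * conjugate(z) = |z|^2 = a^2 + b^2
= (-4)^2 + (-15)^2 = 241


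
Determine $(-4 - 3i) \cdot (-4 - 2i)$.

(a1*a2 - b1*b2) + (a1*b2 + b1*a2)i
= (16 - 6) + (8 + 12)i
= 10 + 20i


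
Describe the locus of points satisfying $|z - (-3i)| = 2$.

|z - z0| = r describes a circle centered at z0 with radius r
Here z0 = -3i and r = 2
Locus: Circle centered at (0, -3) with radius 2


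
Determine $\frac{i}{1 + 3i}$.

Multiply numerator and denominator by conjugate (1 - 3i):
= (i)(1 - 3i) / (1^2 + 3^2)
= (3 + i) / 10
= 3/10 + (1/10)i


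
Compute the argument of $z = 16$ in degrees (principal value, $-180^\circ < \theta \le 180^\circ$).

b = 0 and a > 0, so z lies on the positive real axis: θ = 0°


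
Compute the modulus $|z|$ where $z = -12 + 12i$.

|z| = sqrt(a^2 + b^2) = sqrt((-12)^2 + 12^2) = sqrt(288) = sqrt(288)


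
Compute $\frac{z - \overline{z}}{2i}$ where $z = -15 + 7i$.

z - conjugate(z) = 2bi
(z - conjugate(z))/(2i) = 2bi/(2i) = b = 7


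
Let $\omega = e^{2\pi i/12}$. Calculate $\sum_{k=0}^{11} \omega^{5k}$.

Let ζ = ω^5 = e^(2πi·5/12). Since 12 ∤ 5, ζ ≠ 1.
Sum = Σ_{k=0}^{11} ζ^k = (ζ^12 - 1)/(ζ - 1) = (ω^{5·12} - 1)/(ζ - 1) = (1 - 1)/(ζ - 1) = 0


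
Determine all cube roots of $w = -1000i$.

|w| = 1000, arg(w) = 270°
Root modulus = 1000^(1/3) = 10
Root arguments: θ_k = (270° + 360°k)/3 for k = 0, 1, ..., 2
Roots: 10i, -5*sqrt(3) - 5i, 5*sqrt(3) - 5i


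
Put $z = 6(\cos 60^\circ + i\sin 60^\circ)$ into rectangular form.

a = r cos θ = 6 * 1/2 = 3
b = r sin θ = 6 * sqrt(3)/2 = 3*sqrt(3)
z = 3 + 3*sqrt(3)i


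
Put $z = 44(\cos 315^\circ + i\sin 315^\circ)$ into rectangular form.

a = r cos θ = 44 * sqrt(2)/2 = 22*sqrt(2)
b = r sin θ = 44 * -sqrt(2)/2 = -22*sqrt(2)
z = 22*sqrt(2) - 22*sqrt(2)i


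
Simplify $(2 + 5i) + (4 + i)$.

(2 + 4) + (5 + 1)i = 6 + 6i


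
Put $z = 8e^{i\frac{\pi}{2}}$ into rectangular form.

a = r cos θ = 8 * 0 = 0
b = r sin θ = 8 * 1 = 8
z = 8i


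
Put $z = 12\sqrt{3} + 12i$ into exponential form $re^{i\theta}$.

r = |z| = sqrt((12*sqrt(3))^2 + (12)^2) = sqrt(432 + 144) = sqrt(576) = 24
θ = arctan(b/a) = arctan(12/20.7846) (quadrant-adjusted) = 30° = π/6
z = 24e^(i*π/6)


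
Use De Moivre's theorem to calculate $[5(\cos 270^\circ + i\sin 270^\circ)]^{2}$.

By De Moivre: z^n = r^n(cos(nθ) + i sin(nθ))
= 5^2(cos(2*270°) + i sin(2*270°))
= 25(cos 180° + i sin 180°)
= -25


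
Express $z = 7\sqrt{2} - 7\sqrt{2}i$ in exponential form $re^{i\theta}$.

r = |z| = sqrt((7*sqrt(2))^2 + (-7*sqrt(2))^2) = sqrt(98 + 98) = sqrt(196) = 14
θ = arctan(b/a) = arctan(-9.8995/9.8995) (quadrant-adjusted) = -45° = -π/4
z = 14e^(-i*π/4)


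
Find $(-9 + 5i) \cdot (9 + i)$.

(a1*a2 - b1*b2) + (a1*b2 + b1*a2)i
= (-81 - 5) + (-9 + 45)i
= -86 + 36i


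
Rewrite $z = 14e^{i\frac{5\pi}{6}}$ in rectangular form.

a = r cos θ = 14 * -sqrt(3)/2 = -7*sqrt(3)
b = r sin θ = 14 * 1/2 = 7
z = -7*sqrt(3) + 7i


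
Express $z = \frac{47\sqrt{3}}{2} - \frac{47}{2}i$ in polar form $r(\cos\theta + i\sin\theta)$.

r = |z| = sqrt(a^2 + b^2) = sqrt((47*sqrt(3)/2)^2 + (-47/2)^2) = sqrt(6627/4 + 2209/4) = sqrt(2209) = 47
θ = arctan(b/a) = arctan(-23.5/40.7032) (quadrant-adjusted) = 330°
z = 47(cos 330° + i sin 330°)


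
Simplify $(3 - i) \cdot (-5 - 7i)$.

(a1*a2 - b1*b2) + (a1*b2 + b1*a2)i
= (-15 - 7) + (-21 + 5)i
= -22 - 16i


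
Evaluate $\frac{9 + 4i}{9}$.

Divisor is real, so divide each part by 9:
= 1 + (4/9)i


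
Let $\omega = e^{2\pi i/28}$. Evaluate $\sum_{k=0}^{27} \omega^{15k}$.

Let ζ = ω^15 = e^(2πi·15/28). Since 28 ∤ 15, ζ ≠ 1.
Sum = Σ_{k=0}^{27} ζ^k = (ζ^28 - 1)/(ζ - 1) = (ω^{15·28} - 1)/(ζ - 1) = (1 - 1)/(ζ - 1) = 0


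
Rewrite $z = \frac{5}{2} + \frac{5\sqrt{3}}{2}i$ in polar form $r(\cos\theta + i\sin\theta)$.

r = |z| = sqrt(a^2 + b^2) = sqrt((5/2)^2 + (5*sqrt(3)/2)^2) = sqrt(25/4 + 75/4) = sqrt(25) = 5
θ = arctan(b/a) = arctan(4.3301/2.5) (quadrant-adjusted) = 60°
z = 5(cos 60° + i sin 60°)


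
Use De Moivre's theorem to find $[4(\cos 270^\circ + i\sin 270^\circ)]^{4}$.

By De Moivre: z^n = r^n(cos(nθ) + i sin(nθ))
= 4^4(cos(4*270°) + i sin(4*270°))
= 256(cos 0° + i sin 0°)
= 256


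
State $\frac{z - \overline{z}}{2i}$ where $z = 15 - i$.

z - conjugate(z) = 2bi
(z - conjugate(z))/(2i) = 2bi/(2i) = b = -1


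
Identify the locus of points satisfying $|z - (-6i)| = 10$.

|z - z0| = r describes a circle centered at z0 with radius r
Here z0 = -6i and r = 10
Locus: Circle centered at (0, -6) with radius 10


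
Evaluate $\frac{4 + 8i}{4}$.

Divisor is real, so divide each part by 4:
= 1 + 2i


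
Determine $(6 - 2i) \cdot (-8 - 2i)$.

(a1*a2 - b1*b2) + (a1*b2 + b1*a2)i
= (-48 - 4) + (-12 + 16)i
= -52 + 4i


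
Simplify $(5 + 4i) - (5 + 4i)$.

(5 - 5) + (4 - 4)i = 0


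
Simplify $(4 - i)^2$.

(a + bi)^2 = a^2 - b^2 + 2abi
= 4^2 - (-1)^2 + 2*4*(-1)i
= 15 - 8i


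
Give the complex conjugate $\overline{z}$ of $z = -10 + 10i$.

If z = a + bi, then conjugate(z) = a - bi
conjugate(-10 + 10i) = -10 - 10i


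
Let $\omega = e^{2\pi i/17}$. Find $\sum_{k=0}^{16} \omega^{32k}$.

Let ζ = ω^32 = e^(2πi·32/17). Since 17 ∤ 32, ζ ≠ 1.
Sum = Σ_{k=0}^{16} ζ^k = (ζ^17 - 1)/(ζ - 1) = (ω^{32·17} - 1)/(ζ - 1) = (1 - 1)/(ζ - 1) = 0


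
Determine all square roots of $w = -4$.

|w| = 4, arg(w) = 180°
Root modulus = 4^(1/2) = 2
Root arguments: θ_k = (180° + 360°k)/2 for k = 0, 1, ..., 1
Roots: 2i, -2i


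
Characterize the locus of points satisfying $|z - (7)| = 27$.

|z - z0| = r describes a circle centered at z0 with radius r
Here z0 = 7 and r = 27
Locus: Circle centered at (7, 0) with radius 27


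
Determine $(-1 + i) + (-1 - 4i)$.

(-1 + (-1)) + (1 + (-4))i = -2 - 3i


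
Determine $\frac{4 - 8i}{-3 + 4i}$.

Multiply numerator and denominator by conjugate (-3 - 4i):
= (4 - 8i)(-3 - 4i) / ((-3)^2 + 4^2)
= (-44 + 8i) / 25
= -44/25 + (8/25)i


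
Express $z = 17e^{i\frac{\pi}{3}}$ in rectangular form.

a = r cos θ = 17 * 1/2 = 17/2
b = r sin θ = 17 * sqrt(3)/2 = 17*sqrt(3)/2
z = 17/2 + (17*sqrt(3)/2)i


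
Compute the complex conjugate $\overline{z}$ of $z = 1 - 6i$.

If z = a + bi, then conjugate(z) = a - bi
conjugate(1 - 6i) = 1 + 6i


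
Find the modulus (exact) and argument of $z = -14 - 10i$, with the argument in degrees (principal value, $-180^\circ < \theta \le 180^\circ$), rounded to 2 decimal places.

|z| = sqrt((-14)^2 + (-10)^2) = sqrt(296)
arg(z) = arctan(b/a) = arctan(-10/-14) (quadrant-adjusted) = -144.46°


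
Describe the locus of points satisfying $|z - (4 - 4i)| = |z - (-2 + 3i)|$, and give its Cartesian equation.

|z - z1| = |z - z2| means z is equidistant from z1 and z2,
i.e. the perpendicular bisector of the segment from (4, -4) to (-2, 3) (midpoint (1, -1/2)).
With z = x + yi, square both sides:
(x - 4)^2 + (y - (-4))^2 = (x - (-2))^2 + (y - 3)^2
The x^2 and y^2 terms cancel: -12x + 14y = 13 - 32 = -19
Simplify: 12x - 14y = 19
Locus: Perpendicular bisector of the segment from (4, -4) to (-2, 3): the line 12x - 14y = 19


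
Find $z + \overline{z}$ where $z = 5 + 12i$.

z + conjugate(z) = (a + bi) + (a - bi) = 2a
= 2 * 5 = 10


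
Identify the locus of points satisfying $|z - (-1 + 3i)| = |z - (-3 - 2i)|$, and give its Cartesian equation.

|z - z1| = |z - z2| means z is equidistant from z1 and z2,
i.e. the perpendicular bisector of the segment from (-1, 3) to (-3, -2) (midpoint (-2, 1/2)).
With z = x + yi, square both sides:
(x - (-1))^2 + (y - 3)^2 = (x - (-3))^2 + (y - (-2))^2
The x^2 and y^2 terms cancel: -4x + (-10)y = 13 - 10 = 3
Simplify: 4x + 10y = -3
Locus: Perpendicular bisector of the segment from (-1, 3) to (-3, -2): the line 4x + 10y = -3


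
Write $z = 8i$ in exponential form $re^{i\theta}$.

r = |z| = sqrt((0)^2 + (8)^2) = sqrt(0 + 64) = sqrt(64) = 8
a = 0 and b > 0, so z lies on the positive imaginary axis: θ = 90° = π/2
z = 8e^(i*π/2)


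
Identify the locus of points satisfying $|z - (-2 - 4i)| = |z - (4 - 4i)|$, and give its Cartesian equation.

|z - z1| = |z - z2| means z is equidistant from z1 and z2,
i.e. the perpendicular bisector of the segment from (-2, -4) to (4, -4) (midpoint (1, -4)).
With z = x + yi, square both sides:
(x - (-2))^2 + (y - (-4))^2 = (x - 4)^2 + (y - (-4))^2
The x^2 and y^2 terms cancel: 12x + 0y = 32 - 20 = 12
Simplify: x = 1
Locus: Perpendicular bisector of the segment from (-2, -4) to (4, -4): the line x = 1


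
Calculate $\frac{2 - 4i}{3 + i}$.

Multiply numerator and denominator by conjugate (3 - i):
= (2 - 4i)(3 - i) / (3^2 + 1^2)
= (2 - 14i) / 10
Divide through by 2: (1 - 7i) / 5
= 1/5 - (7/5)i


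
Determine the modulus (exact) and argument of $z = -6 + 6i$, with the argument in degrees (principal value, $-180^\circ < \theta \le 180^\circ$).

|z| = sqrt((-6)^2 + 6^2) = sqrt(72)
arg(z) = arctan(b/a) = arctan(6/-6) (quadrant-adjusted) = 135°


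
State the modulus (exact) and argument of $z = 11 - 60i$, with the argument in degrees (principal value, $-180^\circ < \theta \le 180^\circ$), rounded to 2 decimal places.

|z| = sqrt(11^2 + (-60)^2) = 61
arg(z) = arctan(b/a) = arctan(-60/11) (quadrant-adjusted) = -79.61°


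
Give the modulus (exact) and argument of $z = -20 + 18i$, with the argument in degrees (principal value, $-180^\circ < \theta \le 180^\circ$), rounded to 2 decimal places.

|z| = sqrt((-20)^2 + 18^2) = sqrt(724)
arg(z) = arctan(b/a) = arctan(18/-20) (quadrant-adjusted) = 138.01°


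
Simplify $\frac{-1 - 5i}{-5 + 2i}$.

Multiply numerator and denominator by conjugate (-5 - 2i):
= (-1 - 5i)(-5 - 2i) / ((-5)^2 + 2^2)
= (-5 + 27i) / 29
= -5/29 + (27/29)i


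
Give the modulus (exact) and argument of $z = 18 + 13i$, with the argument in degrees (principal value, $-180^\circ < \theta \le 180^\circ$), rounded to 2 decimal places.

|z| = sqrt(18^2 + 13^2) = sqrt(493)
arg(z) = arctan(b/a) = arctan(13/18) (quadrant-adjusted) = 35.84°


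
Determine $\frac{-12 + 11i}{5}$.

Divisor is real, so divide each part by 5:
= -12/5 + (11/5)i


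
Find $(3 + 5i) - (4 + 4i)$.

(3 - 4) + (5 - 4)i = -1 + i


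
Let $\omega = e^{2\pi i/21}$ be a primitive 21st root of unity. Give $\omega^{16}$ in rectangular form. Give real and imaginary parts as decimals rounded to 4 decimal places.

ω^16 = e^(2πi·16/21) = e^(i·32π/21)
= cos(32π/21) + i sin(32π/21)
= 0.0747 - 0.9972i


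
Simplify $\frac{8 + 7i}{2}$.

Divisor is real, so divide each part by 2:
= 4 + (7/2)i


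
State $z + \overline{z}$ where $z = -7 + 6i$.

z + conjugate(z) = (a + bi) + (a - bi) = 2a
= 2 * (-7) = -14


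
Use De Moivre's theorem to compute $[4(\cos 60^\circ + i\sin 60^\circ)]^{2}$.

By De Moivre: z^n = r^n(cos(nθ) + i sin(nθ))
= 4^2(cos(2*60°) + i sin(2*60°))
= 16(cos 120° + i sin 120°)
= -8 + 8*sqrt(3)i


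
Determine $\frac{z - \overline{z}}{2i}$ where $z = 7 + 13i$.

z - conjugate(z) = 2bi
(z - conjugate(z))/(2i) = 2bi/(2i) = b = 13


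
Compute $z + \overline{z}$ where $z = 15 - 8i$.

z + conjugate(z) = (a + bi) + (a - bi) = 2a
= 2 * 15 = 30


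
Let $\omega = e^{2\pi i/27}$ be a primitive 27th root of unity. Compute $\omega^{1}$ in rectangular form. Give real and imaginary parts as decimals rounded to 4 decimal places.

ω^1 = e^(2πi·1/27) = e^(i·2π/27)
= cos(2π/27) + i sin(2π/27)
= 0.9730 + 0.2306i


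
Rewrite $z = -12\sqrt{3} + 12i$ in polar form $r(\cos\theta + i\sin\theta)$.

r = |z| = sqrt(a^2 + b^2) = sqrt((-12*sqrt(3))^2 + (12)^2) = sqrt(432 + 144) = sqrt(576) = 24
θ = arctan(b/a) = arctan(12/-20.7846) (quadrant-adjusted) = 150°
z = 24(cos 150° + i sin 150°)


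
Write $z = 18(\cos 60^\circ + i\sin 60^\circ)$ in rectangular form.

a = r cos θ = 18 * 1/2 = 9
b = r sin θ = 18 * sqrt(3)/2 = 9*sqrt(3)
z = 9 + 9*sqrt(3)i


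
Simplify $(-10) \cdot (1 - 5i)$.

(a1*a2 - b1*b2) + (a1*b2 + b1*a2)i
= (-10 - 0) + (50 + 0)i
= -10 + 50i


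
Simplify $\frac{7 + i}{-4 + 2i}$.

Multiply numerator and denominator by conjugate (-4 - 2i):
= (7 + i)(-4 - 2i) / ((-4)^2 + 2^2)
= (-26 - 18i) / 20
Divide through by 2: (-13 - 9i) / 10
= -13/10 - (9/10)i


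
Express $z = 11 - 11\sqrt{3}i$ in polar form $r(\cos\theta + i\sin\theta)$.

r = |z| = sqrt(a^2 + b^2) = sqrt((11)^2 + (-11*sqrt(3))^2) = sqrt(121 + 363) = sqrt(484) = 22
θ = arctan(b/a) = arctan(-19.0526/11) (quadrant-adjusted) = 300°
z = 22(cos 300° + i sin 300°)


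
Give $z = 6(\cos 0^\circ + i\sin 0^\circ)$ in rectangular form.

a = r cos θ = 6 * 1 = 6
b = r sin θ = 6 * 0 = 0
z = 6


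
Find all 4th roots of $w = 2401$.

|w| = 2401, arg(w) = 0°
Root modulus = 2401^(1/4) = 7
Root arguments: θ_k = (0° + 360°k)/4 for k = 0, 1, ..., 3
Roots: 7, 7i, -7, -7i


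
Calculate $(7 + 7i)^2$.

(a + bi)^2 = a^2 - b^2 + 2abi
= 7^2 - 7^2 + 2*7*7i
= 98i


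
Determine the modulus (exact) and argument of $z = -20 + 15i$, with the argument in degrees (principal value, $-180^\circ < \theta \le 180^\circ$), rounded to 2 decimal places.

|z| = sqrt((-20)^2 + 15^2) = 25
arg(z) = arctan(b/a) = arctan(15/-20) (quadrant-adjusted) = 143.13°


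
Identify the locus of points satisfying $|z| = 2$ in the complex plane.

|z| = 2 means sqrt(x^2 + y^2) = 2
This is a circle of radius 2 centered at the origin


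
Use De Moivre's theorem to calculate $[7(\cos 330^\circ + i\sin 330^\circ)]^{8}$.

By De Moivre: z^n = r^n(cos(nθ) + i sin(nθ))
= 7^8(cos(8*330°) + i sin(8*330°))
= 5764801(cos 120° + i sin 120°)
= -5764801/2 + (5764801*sqrt(3)/2)i


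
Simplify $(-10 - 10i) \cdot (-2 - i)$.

(a1*a2 - b1*b2) + (a1*b2 + b1*a2)i
= (20 - 10) + (10 + 20)i
= 10 + 30i


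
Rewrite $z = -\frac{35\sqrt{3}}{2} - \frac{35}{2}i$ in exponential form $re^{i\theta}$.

r = |z| = sqrt((-35*sqrt(3)/2)^2 + (-35/2)^2) = sqrt(3675/4 + 1225/4) = sqrt(1225) = 35
θ = arctan(b/a) = arctan(-17.5/-30.3109) (quadrant-adjusted) = -150° = -5π/6
z = 35e^(-i*5π/6)


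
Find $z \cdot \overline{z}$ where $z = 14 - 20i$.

z * conjugate(z) = |z|^2 = a^2 + b^2
= 14^2 + (-20)^2 = 596


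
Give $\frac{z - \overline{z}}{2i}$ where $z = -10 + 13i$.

z - conjugate(z) = 2bi
(z - conjugate(z))/(2i) = 2bi/(2i) = b = 13


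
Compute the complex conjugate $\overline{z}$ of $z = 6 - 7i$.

If z = a + bi, then conjugate(z) = a - bi
conjugate(6 - 7i) = 6 + 7i


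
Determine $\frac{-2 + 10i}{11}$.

Divisor is real, so divide each part by 11:
= -2/11 + (10/11)i


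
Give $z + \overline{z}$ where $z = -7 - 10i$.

z + conjugate(z) = (a + bi) + (a - bi) = 2a
= 2 * (-7) = -14


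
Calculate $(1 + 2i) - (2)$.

(1 - 2) + (2 - 0)i = -1 + 2i


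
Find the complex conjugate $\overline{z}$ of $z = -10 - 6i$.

If z = a + bi, then conjugate(z) = a - bi
conjugate(-10 - 6i) = -10 + 6i


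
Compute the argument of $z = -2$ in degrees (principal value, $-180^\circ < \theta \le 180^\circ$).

b = 0 and a < 0, so z lies on the negative real axis: θ = 180°


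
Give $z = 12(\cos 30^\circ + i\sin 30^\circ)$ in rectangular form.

a = r cos θ = 12 * sqrt(3)/2 = 6*sqrt(3)
b = r sin θ = 12 * 1/2 = 6
z = 6*sqrt(3) + 6i


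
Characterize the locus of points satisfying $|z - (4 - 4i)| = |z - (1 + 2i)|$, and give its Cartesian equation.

|z - z1| = |z - z2| means z is equidistant from z1 and z2,
i.e. the perpendicular bisector of the segment from (4, -4) to (1, 2) (midpoint (5/2, -1)).
With z = x + yi, square both sides:
(x - 4)^2 + (y - (-4))^2 = (x - 1)^2 + (y - 2)^2
The x^2 and y^2 terms cancel: -6x + 12y = 5 - 32 = -27
Simplify: 2x - 4y = 9
Locus: Perpendicular bisector of the segment from (4, -4) to (1, 2): the line 2x - 4y = 9


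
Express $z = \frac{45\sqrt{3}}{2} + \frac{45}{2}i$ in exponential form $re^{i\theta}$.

r = |z| = sqrt((45*sqrt(3)/2)^2 + (45/2)^2) = sqrt(6075/4 + 2025/4) = sqrt(2025) = 45
θ = arctan(b/a) = arctan(22.5/38.9711) (quadrant-adjusted) = 30° = π/6
z = 45e^(i*π/6)


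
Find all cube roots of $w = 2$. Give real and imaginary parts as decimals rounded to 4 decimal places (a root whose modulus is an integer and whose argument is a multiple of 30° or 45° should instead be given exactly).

|w| = 2, arg(w) = 0°
Root modulus = 2^(1/3) ≈ 1.259921
Root arguments: θ_k = (0° + 360°k)/3 for k = 0, 1, ..., 2
Compute each root as (root modulus)(cos θ_k + i sin θ_k) using full-precision intermediates, then round to 4 decimal places.
Roots: 1.2599, -0.6300 + 1.0911i, -0.6300 - 1.0911i


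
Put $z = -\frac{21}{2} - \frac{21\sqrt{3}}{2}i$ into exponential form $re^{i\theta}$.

r = |z| = sqrt((-21/2)^2 + (-21*sqrt(3)/2)^2) = sqrt(441/4 + 1323/4) = sqrt(441) = 21
θ = arctan(b/a) = arctan(-18.1865/-10.5) (quadrant-adjusted) = -120° = -2π/3
z = 21e^(-i*2π/3)
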